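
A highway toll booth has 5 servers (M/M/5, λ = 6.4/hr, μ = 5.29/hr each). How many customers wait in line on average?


a = λ/μ = 1.2098; ρ = a/5 = 0.2420
P₀ = 0.298101
Lq = P₀·a^c·ρ / (c!·(1−ρ)²) = 0.298101·2.59192·0.2420/(120·0.57462)
= 0.002711

Final: 0.002711


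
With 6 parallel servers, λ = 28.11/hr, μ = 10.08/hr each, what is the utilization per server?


ρ = λ/(cμ) = 28.11/(6·10.08) = 28.11/60.48 = 0.4648

Final: 0.4648


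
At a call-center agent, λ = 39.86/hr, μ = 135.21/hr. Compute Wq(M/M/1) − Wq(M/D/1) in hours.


ρ = 39.86/135.21 = 0.2948
Wq(M/M/1) = ρ/(μ−λ) = 0.2948/95.35 = 0.003092 hr
Wq(M/D/1) = ρ/(2(μ−λ)) = 0.001546 hr
Savings = 0.003092 − 0.001546 = 0.001546 hr

Final: 0.001546 hr


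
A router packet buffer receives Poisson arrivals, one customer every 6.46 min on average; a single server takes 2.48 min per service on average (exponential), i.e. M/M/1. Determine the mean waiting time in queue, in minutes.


λ = 60/6.46 = 9.2879 /hr
μ = 60/2.48 = 24.1935 /hr
ρ = λ/μ = 9.2879/24.1935 = 0.3839
Wq = ρ/(μ−λ) = 0.3839/(24.1935−9.2879) = 0.02576 hr
In minutes: 0.02576·60 = 1.545 min

Final: 1.545 min


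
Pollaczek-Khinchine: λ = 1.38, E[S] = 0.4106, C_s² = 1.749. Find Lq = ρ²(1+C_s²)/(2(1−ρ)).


ρ = λ·E[S] = 1.38·0.4106 = 0.5666
Lq = ρ²(1+C_s²)/(2(1−ρ)) = 0.3211·(1+1.749)/(2·0.4334)
= 0.3211·2.7490/0.8667 = 1.01831

Final: 1.01831


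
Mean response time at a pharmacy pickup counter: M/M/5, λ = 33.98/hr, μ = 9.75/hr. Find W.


a = 3.4851; ρ = 0.6970; P₀ = 0.026384
Lq = P₀·a^c·ρ/(c!(1−ρ)²) = 0.85839
Wq = Lq/λ = 0.85839/33.98 = 0.02526 hr
W = Wq + 1/μ = 0.02526 + 0.10256 = 0.12783 hr

Final: 0.12783 hr


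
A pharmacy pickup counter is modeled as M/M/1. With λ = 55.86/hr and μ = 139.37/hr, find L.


ρ = λ/μ = 55.86/139.37 = 0.4008
L = ρ/(1−ρ) = 0.4008/(1 − 0.4008) = 0.4008/0.5992 = 0.6689

Final: 0.6689


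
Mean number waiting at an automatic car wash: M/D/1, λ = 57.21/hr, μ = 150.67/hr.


ρ = 57.21/150.67 = 0.3797
M/D/1: Lq = ρ²/(2(1−ρ)) = 0.1442/(2·0.6203) = 0.11621

Final: 0.11621


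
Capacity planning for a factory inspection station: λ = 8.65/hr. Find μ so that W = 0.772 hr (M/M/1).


W = 1/(μ−λ) ⇒ μ − λ = 1/W = 1/0.772 = 1.2953
μ = λ + 1/W = 8.65 + 1.2953 = 9.9453 per hr

Final: 9.9453 /hr


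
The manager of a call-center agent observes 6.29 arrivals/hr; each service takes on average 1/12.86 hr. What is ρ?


ρ = λ/μ = 6.29/12.86 = 0.4891

Final: 0.4891


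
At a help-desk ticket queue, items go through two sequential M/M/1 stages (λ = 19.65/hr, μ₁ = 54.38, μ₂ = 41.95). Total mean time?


Each node sees arrival rate λ = 19.65/hr (tandem ⇒ throughput preserved).
W₁ = 1/(μ₁−λ) = 1/(54.38−19.65) = 0.02879 hr
W₂ = 1/(μ₂−λ) = 1/(41.95−19.65) = 0.04484 hr
W_total = W₁ + W₂ = 0.02879 + 0.04484 = 0.07364 hr

Final: 0.07364 hr


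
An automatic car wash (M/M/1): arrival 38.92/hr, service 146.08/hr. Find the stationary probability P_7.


ρ = 38.92/146.08 = 0.2664
P_n = (1−ρ)·ρ^n = (1 − 0.2664)·0.2664^7 = 0.7336·0.00009530 = 0.00006991

Final: 0.00006991


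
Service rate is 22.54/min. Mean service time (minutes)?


Mean service time = 1/μ = 1/22.54 minute = 0.04437 minute
In minutes: 0.04437 × 1 = 0.04437 min

Final: 0.04437 min


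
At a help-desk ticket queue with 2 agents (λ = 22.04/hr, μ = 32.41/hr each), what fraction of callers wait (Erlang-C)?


a = λ/μ = 0.6800; ρ = a/2 = 0.3400
P₀ = 0.492517 (from M/M/c formula)
C(c,a) = [a^c/(c!(1−ρ))]·P₀ = [0.46245/(2·0.6600)]·0.492517
= 0.35035·0.492517 = 0.172554

Final: 0.172554


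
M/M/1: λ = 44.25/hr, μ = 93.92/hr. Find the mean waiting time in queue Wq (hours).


ρ = 44.25/93.92 = 0.4711
Wq = ρ/(μ−λ) = 0.4711/(93.92 − 44.25) = 0.4711/49.67 = 0.009486 hr

Final: 0.009486 hr


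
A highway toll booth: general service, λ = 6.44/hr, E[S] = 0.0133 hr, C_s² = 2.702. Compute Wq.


ρ = λ·E[S] = 6.44·0.0133 = 0.08565
E[S²] = E[S]²(1+C_s²) = 0.0133²·(1+2.702) = 0.0006548
Wq = λ·E[S²]/(2(1−ρ)) = 6.44·0.0006548/(2·0.9143) = 0.002306 hr

Final: 0.002306 hr


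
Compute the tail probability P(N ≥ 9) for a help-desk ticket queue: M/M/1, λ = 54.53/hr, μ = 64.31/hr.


ρ = 54.53/64.31 = 0.8479
P(N ≥ n) = ρ^n = 0.8479^9 = 0.226575

Final: 0.226575


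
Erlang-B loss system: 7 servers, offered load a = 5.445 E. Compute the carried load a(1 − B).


B(7,5.445) = 0.148940 (Erlang-B)
Carried load = a(1 − B) = 5.445·(1 − 0.148940) = 5.445·0.851060 = 4.6340 E

Final: 4.6340 Erlangs


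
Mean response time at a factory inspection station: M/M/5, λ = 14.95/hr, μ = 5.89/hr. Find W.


a = 2.5382; ρ = 0.5076; P₀ = 0.076939
Lq = P₀·a^c·ρ/(c!(1−ρ)²) = 0.14144
Wq = Lq/λ = 0.14144/14.95 = 0.009461 hr
W = Wq + 1/μ = 0.009461 + 0.16978 = 0.17924 hr

Final: 0.17924 hr


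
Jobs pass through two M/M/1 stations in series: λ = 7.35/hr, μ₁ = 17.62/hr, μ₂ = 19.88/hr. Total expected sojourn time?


Each node sees arrival rate λ = 7.35/hr (tandem ⇒ throughput preserved).
W₁ = 1/(μ₁−λ) = 1/(17.62−7.35) = 0.09737 hr
W₂ = 1/(μ₂−λ) = 1/(19.88−7.35) = 0.07981 hr
W_total = W₁ + W₂ = 0.09737 + 0.07981 = 0.17718 hr

Final: 0.17718 hr


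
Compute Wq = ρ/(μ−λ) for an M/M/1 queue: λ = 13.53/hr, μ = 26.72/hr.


ρ = 13.53/26.72 = 0.5064
Wq = ρ/(μ−λ) = 0.5064/(26.72 − 13.53) = 0.5064/13.19 = 0.03839 hr

Final: 0.03839 hr


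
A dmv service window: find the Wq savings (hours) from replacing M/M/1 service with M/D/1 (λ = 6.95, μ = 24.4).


ρ = 6.95/24.4 = 0.2848
Wq(M/M/1) = ρ/(μ−λ) = 0.2848/17.45 = 0.01632 hr
Wq(M/D/1) = ρ/(2(μ−λ)) = 0.008161 hr
Savings = 0.01632 − 0.008161 = 0.008161 hr

Final: 0.008161 hr


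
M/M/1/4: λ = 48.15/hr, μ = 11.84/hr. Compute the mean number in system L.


ρ = 48.15/11.84 = 4.0667
L = ρ[1 − (K+1)ρ^K + Kρ^(K+1)] / [(1−ρ)(1−ρ^(K+1))]
Numerator: 4.0667·(1 − 5·273.513241 + 4·1112.302582) = 12536.259666
Denominator: (-3.0667)·(-1111.302582) = 3408.057158
L = 12536.259666/3408.057158 = 3.6784

Final: 3.6784


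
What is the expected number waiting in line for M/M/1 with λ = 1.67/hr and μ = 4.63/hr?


ρ = 1.67/4.63 = 0.3607
Lq = ρ²/(1−ρ) = 0.1301/0.6393 = 0.2035

Final: 0.2035


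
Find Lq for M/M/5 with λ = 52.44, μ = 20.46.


a = λ/μ = 2.5630; ρ = a/5 = 0.5126
P₀ = 0.074945
Lq = P₀·a^c·ρ / (c!·(1−ρ)²) = 0.074945·110.60768·0.5126/(120·0.23755)
= 0.14907

Final: 0.14907


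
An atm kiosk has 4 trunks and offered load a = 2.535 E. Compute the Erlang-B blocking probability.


B(c,a) = (a^c/c!) / Σ_{k=0}^{c} a^k/k!
a^4/4! = 1.720682
Σ terms (k=0..4): 1.00000 + 2.53500 + 3.21311 + 2.71508 + 1.72068 = 11.183875
B = 1.720682/11.183875 = 0.153854

Final: 0.153854


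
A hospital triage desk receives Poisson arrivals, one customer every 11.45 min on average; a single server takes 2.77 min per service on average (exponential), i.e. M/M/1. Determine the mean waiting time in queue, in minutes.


λ = 60/11.45 = 5.2402 /hr
μ = 60/2.77 = 21.6606 /hr
ρ = λ/μ = 5.2402/21.6606 = 0.2419
Wq = ρ/(μ−λ) = 0.2419/(21.6606−5.2402) = 0.01473 hr
In minutes: 0.01473·60 = 0.8840 min

Final: 0.8840 min


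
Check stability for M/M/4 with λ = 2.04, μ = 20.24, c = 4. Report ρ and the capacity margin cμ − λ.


Total capacity cμ = 4·20.24 = 80.96/hr
ρ = λ/(cμ) = 2.04/80.96 = 0.02520
Stable ⇔ ρ < 1: YES
Spare capacity = cμ − λ = 80.96 − 2.04 = 78.92/hr

Final: ρ = 0.02520; stable; margin = 78.92/hr


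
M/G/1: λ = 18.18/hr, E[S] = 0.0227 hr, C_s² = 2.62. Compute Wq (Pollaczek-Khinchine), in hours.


ρ = λ·E[S] = 18.18·0.0227 = 0.4127
E[S²] = E[S]²(1+C_s²) = 0.0227²·(1+2.62) = 0.001865
Wq = λ·E[S²]/(2(1−ρ)) = 18.18·0.001865/(2·0.5873) = 0.02887 hr

Final: 0.02887 hr


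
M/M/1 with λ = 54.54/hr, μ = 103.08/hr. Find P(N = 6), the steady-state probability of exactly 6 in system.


ρ = 54.54/103.08 = 0.5291
P_n = (1−ρ)·ρ^n = (1 − 0.5291)·0.5291^6 = 0.4709·0.021940 = 0.010332

Final: 0.010332


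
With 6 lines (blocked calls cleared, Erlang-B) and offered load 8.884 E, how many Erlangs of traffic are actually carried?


B(6,8.884) = 0.434993 (Erlang-B)
Carried load = a(1 − B) = 8.884·(1 − 0.434993) = 8.884·0.565007 = 5.0195 E

Final: 5.0195 Erlangs


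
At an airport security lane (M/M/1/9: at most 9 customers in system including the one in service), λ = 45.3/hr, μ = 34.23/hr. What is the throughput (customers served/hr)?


ρ = 1.3234; P_K = (1−ρ)ρ^9/(1−ρ^10) = 0.260159
λ_eff = λ(1 − P_K) = 45.3·(1 − 0.260159) = 45.3·0.739841 = 33.5148 /hr

Final: 33.5148 /hr


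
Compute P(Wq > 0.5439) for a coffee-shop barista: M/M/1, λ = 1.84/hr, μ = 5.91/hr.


ρ = 1.84/5.91 = 0.3113
P(Wq > t) = ρ·e^{−(μ−λ)t} = 0.3113·e^{−2.2137}
= 0.3113·0.109298 = 0.034029

Final: 0.034029


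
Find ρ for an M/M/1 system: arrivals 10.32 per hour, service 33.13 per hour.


ρ = λ/μ = 10.32/33.13 = 0.3115

Final: 0.3115


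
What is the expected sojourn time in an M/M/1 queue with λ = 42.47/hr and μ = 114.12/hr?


W = 1/(μ−λ) = 1/(114.12 − 42.47) = 1/71.65 = 0.01396 hr

Final: 0.01396 hr


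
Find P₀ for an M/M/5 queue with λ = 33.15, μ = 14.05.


a = λ/μ = 33.15/14.05 = 2.3594; ρ = a/c = 0.4719
Σ_{k=0}^{4} a^k/k! (terms k=0..4) = 1.00000 + 2.35943 + 2.78346 + 2.18912 + 1.29127 = 9.62328
Tail: a^5/(5!(1−ρ)) = 73.11998/(120·0.5281) = 1.15379
P₀ = 1/(9.62328 + 1.15379) = 1/10.77707 = 0.092790

Final: 0.092790


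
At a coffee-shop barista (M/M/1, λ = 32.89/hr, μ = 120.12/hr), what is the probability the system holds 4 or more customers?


ρ = 32.89/120.12 = 0.2738
P(N ≥ n) = ρ^n = 0.2738^4 = 0.005621

Final: 0.005621


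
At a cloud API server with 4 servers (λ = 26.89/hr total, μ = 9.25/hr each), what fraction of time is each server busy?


ρ = λ/(cμ) = 26.89/(4·9.25) = 26.89/37.00 = 0.7268

Final: 0.7268


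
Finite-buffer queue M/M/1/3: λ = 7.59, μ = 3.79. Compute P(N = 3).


ρ = λ/μ = 7.59/3.79 = 2.0026
P_K = (1−ρ)ρ^K/(1−ρ^(K+1)) = (-1.0026·8.031704)/(1 − 16.084600)
= -8.052896/-15.084600 = 0.533849

Final: 0.533849


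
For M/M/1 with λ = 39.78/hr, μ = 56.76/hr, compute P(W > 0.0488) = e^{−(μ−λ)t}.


W ~ Exponential(μ−λ) for M/M/1.
μ − λ = 56.76 − 39.78 = 16.9800
P(W > t) = e^{−(μ−λ)t} = e^{−0.8286} = 0.436650

Final: 0.436650


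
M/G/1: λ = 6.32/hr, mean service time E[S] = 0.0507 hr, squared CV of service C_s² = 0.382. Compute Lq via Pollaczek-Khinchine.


ρ = λ·E[S] = 6.32·0.0507 = 0.3204
Lq = ρ²(1+C_s²)/(2(1−ρ)) = 0.1027·(1+0.382)/(2·0.6796)
= 0.1027·1.3820/1.3592 = 0.10440

Final: 0.10440


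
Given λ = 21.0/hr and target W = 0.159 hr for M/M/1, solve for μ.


W = 1/(μ−λ) ⇒ μ − λ = 1/W = 1/0.159 = 6.2893
μ = λ + 1/W = 21.0 + 6.2893 = 27.2893 per hr

Final: 27.2893 /hr


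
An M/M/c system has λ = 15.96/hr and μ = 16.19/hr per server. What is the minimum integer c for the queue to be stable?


Stability requires cμ > λ ⇔ c > λ/μ.
λ/μ = 15.96/16.19 = 0.9858
Minimum integer c = ⌊0.9858⌋ + 1 = 1
Check: 1·16.19 = 16.19 > 15.96, while 0·16.19 = 0.00 ≤ 15.96

Final: 1 servers


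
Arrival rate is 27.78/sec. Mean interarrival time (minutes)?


Mean interarrival time = 1/λ = 1/27.78 second = 0.03600 second
In minutes: 0.03600 × 0.0166667 = 0.0006000 min

Final: 0.0006000 min


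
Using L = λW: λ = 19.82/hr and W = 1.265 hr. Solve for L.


L = λW = 19.82·1.265 = 25.0723

Final: 25.0723


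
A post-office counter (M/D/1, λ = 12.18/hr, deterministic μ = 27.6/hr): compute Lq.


ρ = 12.18/27.6 = 0.4413
M/D/1: Lq = ρ²/(2(1−ρ)) = 0.1947/(2·0.5587) = 0.17429

Final: 0.17429


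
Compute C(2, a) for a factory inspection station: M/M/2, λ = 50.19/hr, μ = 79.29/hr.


a = λ/μ = 0.6330; ρ = a/2 = 0.3165
P₀ = 0.519184 (from M/M/c formula)
C(c,a) = [a^c/(c!(1−ρ))]·P₀ = [0.40068/(2·0.6835)]·0.519184
= 0.29311·0.519184 = 0.152177

Final: 0.152177


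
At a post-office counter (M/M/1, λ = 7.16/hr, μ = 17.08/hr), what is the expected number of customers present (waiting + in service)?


ρ = λ/μ = 7.16/17.08 = 0.4192
L = ρ/(1−ρ) = 0.4192/(1 − 0.4192) = 0.4192/0.5808 = 0.7218

Final: 0.7218


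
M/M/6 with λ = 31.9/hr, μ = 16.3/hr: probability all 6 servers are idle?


a = λ/μ = 31.9/16.3 = 1.9571; ρ = a/c = 0.3262
Σ_{k=0}^{5} a^k/k! (terms k=0..5) = 1.00000 + 1.95706 + 1.91503 + 1.24927 + 0.61122 + 0.23924 = 6.97183
Tail: a^6/(6!(1−ρ)) = 56.18475/(720·0.6738) = 0.11581
P₀ = 1/(6.97183 + 0.11581) = 1/7.08764 = 0.141091

Final: 0.141091


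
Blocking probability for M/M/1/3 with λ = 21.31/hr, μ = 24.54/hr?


ρ = λ/μ = 21.31/24.54 = 0.8684
P_K = (1−ρ)ρ^K/(1−ρ^(K+1)) = (0.1316·0.654827)/(1 − 0.568638)
= 0.086190/0.431362 = 0.199808

Final: 0.199808


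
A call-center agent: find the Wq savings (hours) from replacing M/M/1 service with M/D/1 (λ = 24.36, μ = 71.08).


ρ = 24.36/71.08 = 0.3427
Wq(M/M/1) = ρ/(μ−λ) = 0.3427/46.72 = 0.007335 hr
Wq(M/D/1) = ρ/(2(μ−λ)) = 0.003668 hr
Savings = 0.007335 − 0.003668 = 0.003668 hr

Final: 0.003668 hr


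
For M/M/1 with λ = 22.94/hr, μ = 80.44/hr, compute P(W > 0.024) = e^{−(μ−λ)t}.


W ~ Exponential(μ−λ) for M/M/1.
μ − λ = 80.44 − 22.94 = 57.5000
P(W > t) = e^{−(μ−λ)t} = e^{−1.3800} = 0.251579

Final: 0.251579


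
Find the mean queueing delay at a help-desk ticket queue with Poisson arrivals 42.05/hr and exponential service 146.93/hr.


ρ = 42.05/146.93 = 0.2862
Wq = ρ/(μ−λ) = 0.2862/(146.93 − 42.05) = 0.2862/104.88 = 0.002729 hr

Final: 0.002729 hr


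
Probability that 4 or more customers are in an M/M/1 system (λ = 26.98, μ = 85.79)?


ρ = 26.98/85.79 = 0.3145
P(N ≥ n) = ρ^n = 0.3145^4 = 0.009782

Final: 0.009782


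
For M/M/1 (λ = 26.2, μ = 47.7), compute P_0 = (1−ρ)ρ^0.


ρ = 26.2/47.7 = 0.5493
P_n = (1−ρ)·ρ^n = (1 − 0.5493)·0.5493^0 = 0.4507·1.000000 = 0.450734

Final: 0.450734


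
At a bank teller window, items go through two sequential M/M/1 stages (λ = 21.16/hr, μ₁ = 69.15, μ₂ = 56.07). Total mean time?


Each node sees arrival rate λ = 21.16/hr (tandem ⇒ throughput preserved).
W₁ = 1/(μ₁−λ) = 1/(69.15−21.16) = 0.02084 hr
W₂ = 1/(μ₂−λ) = 1/(56.07−21.16) = 0.02865 hr
W_total = W₁ + W₂ = 0.02084 + 0.02865 = 0.04948 hr

Final: 0.04948 hr


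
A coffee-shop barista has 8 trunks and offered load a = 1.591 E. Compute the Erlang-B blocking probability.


B(c,a) = (a^c/c!) / Σ_{k=0}^{c} a^k/k!
a^8/8! = 0.001018
Σ terms (k=0..8): 1.00000 + 1.59100 + 1.26564 + 0.67121 + 0.26697 + 0.08495 + 0.02253 + 0.005120 + 0.001018 = 4.908442
B = 0.001018/4.908442 = 0.0002074

Final: 0.0002074


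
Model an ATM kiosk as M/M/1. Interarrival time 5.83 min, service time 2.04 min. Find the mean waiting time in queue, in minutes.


λ = 60/5.83 = 10.2916 /hr
μ = 60/2.04 = 29.4118 /hr
ρ = λ/μ = 10.2916/29.4118 = 0.3499
Wq = ρ/(μ−λ) = 0.3499/(29.4118−10.2916) = 0.01830 hr
In minutes: 0.01830·60 = 1.098 min

Final: 1.098 min


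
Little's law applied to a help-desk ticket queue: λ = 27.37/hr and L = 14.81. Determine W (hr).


W = L/λ = 14.81/27.37 = 0.5411 hr

Final: 0.5411 hr


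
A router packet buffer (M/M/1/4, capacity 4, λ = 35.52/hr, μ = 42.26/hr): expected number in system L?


ρ = 35.52/42.26 = 0.8405
L = ρ[1 − (K+1)ρ^K + Kρ^(K+1)] / [(1−ρ)(1−ρ^(K+1))]
Numerator: 0.8405·(1 − 5·0.499084 + 4·0.419486) = 0.153412
Denominator: (0.1595)·(0.580514) = 0.092586
L = 0.153412/0.092586 = 1.6570

Final: 1.6570


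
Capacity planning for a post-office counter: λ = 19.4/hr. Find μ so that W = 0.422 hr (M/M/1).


W = 1/(μ−λ) ⇒ μ − λ = 1/W = 1/0.422 = 2.3697
μ = λ + 1/W = 19.4 + 2.3697 = 21.7697 per hr

Final: 21.7697 /hr


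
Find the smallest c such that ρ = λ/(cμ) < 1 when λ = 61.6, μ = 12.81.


Stability requires cμ > λ ⇔ c > λ/μ.
λ/μ = 61.6/12.81 = 4.8087
Minimum integer c = ⌊4.8087⌋ + 1 = 5
Check: 5·12.81 = 64.05 > 61.6, while 4·12.81 = 51.24 ≤ 61.6

Final: 5 servers


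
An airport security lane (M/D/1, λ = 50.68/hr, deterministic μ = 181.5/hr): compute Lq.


ρ = 50.68/181.5 = 0.2792
M/D/1: Lq = ρ²/(2(1−ρ)) = 0.07797/(2·0.7208) = 0.05409

Final: 0.05409


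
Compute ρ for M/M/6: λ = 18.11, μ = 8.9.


ρ = λ/(cμ) = 18.11/(6·8.9) = 18.11/53.40 = 0.3391

Final: 0.3391


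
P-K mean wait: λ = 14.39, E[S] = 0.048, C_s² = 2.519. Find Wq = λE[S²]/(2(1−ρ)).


ρ = λ·E[S] = 14.39·0.048 = 0.6907
E[S²] = E[S]²(1+C_s²) = 0.048²·(1+2.519) = 0.008108
Wq = λ·E[S²]/(2(1−ρ)) = 14.39·0.008108/(2·0.3093) = 0.18862 hr

Final: 0.18862 hr


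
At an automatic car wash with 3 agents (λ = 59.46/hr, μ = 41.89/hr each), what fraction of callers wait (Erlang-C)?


a = λ/μ = 1.4194; ρ = a/3 = 0.4731
P₀ = 0.230866 (from M/M/c formula)
C(c,a) = [a^c/(c!(1−ρ))]·P₀ = [2.85985/(6·0.5269)]·0.230866
= 0.90469·0.230866 = 0.208862

Final: 0.208862


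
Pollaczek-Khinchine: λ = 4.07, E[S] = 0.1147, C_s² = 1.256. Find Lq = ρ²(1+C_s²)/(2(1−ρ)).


ρ = λ·E[S] = 4.07·0.1147 = 0.4668
Lq = ρ²(1+C_s²)/(2(1−ρ)) = 0.2179·(1+1.256)/(2·0.5332)
= 0.2179·2.2560/1.0663 = 0.46106

Final: 0.46106


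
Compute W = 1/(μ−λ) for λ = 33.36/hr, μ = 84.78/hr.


W = 1/(μ−λ) = 1/(84.78 − 33.36) = 1/51.42 = 0.01945 hr

Final: 0.01945 hr


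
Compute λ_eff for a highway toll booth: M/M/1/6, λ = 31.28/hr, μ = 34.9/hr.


ρ = 0.8963; P_K = (1−ρ)ρ^6/(1−ρ^7) = 0.100430
λ_eff = λ(1 − P_K) = 31.28·(1 − 0.100430) = 31.28·0.899570 = 28.1386 /hr

Final: 28.1386 /hr


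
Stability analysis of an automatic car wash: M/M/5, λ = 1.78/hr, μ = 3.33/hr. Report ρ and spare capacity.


Total capacity cμ = 5·3.33 = 16.65/hr
ρ = λ/(cμ) = 1.78/16.65 = 0.1069
Stable ⇔ ρ < 1: YES
Spare capacity = cμ − λ = 16.65 − 1.78 = 14.87/hr

Final: ρ = 0.1069; stable; margin = 14.87/hr


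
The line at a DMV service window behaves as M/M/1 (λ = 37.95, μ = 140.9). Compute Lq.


ρ = 37.95/140.9 = 0.2693
Lq = ρ²/(1−ρ) = 0.07254/0.7307 = 0.09929

Final: 0.09929


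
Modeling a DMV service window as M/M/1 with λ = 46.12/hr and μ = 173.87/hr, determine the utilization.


ρ = λ/μ = 46.12/173.87 = 0.2653

Final: 0.2653


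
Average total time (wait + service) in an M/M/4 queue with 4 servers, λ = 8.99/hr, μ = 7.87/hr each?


a = 1.1423; ρ = 0.2856; P₀ = 0.318219
Lq = P₀·a^c·ρ/(c!(1−ρ)²) = 0.01263
Wq = Lq/λ = 0.01263/8.99 = 0.001405 hr
W = Wq + 1/μ = 0.001405 + 0.12706 = 0.12847 hr

Final: 0.12847 hr


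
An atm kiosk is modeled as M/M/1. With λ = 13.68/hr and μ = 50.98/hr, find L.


ρ = λ/μ = 13.68/50.98 = 0.2683
L = ρ/(1−ρ) = 0.2683/(1 − 0.2683) = 0.2683/0.7317 = 0.3668

Final: 0.3668


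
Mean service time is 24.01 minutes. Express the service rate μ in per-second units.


μ = 1/(service time) in consistent units.
1 second = 0.0166667 min, so μ = 0.0166667/24.01 = 0.0006942 per second

Final: 0.0006942 /sec


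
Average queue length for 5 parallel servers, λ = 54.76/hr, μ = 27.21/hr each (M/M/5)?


a = λ/μ = 2.0125; ρ = a/5 = 0.4025
P₀ = 0.132627
Lq = P₀·a^c·ρ / (c!·(1−ρ)²) = 0.132627·33.01220·0.4025/(120·0.35701)
= 0.04114

Final: 0.04114


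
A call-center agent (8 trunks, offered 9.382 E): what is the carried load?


B(8,9.382) = 0.308491 (Erlang-B)
Carried load = a(1 − B) = 9.382·(1 − 0.308491) = 9.382·0.691509 = 6.4877 E

Final: 6.4877 Erlangs


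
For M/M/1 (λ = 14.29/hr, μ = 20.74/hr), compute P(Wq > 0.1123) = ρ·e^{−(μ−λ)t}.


ρ = 14.29/20.74 = 0.6890
P(Wq > t) = ρ·e^{−(μ−λ)t} = 0.6890·e^{−0.7243}
= 0.6890·0.484647 = 0.333925

Final: 0.333925


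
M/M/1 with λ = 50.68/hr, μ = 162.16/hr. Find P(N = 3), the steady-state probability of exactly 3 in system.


ρ = 50.68/162.16 = 0.3125
P_n = (1−ρ)·ρ^n = (1 − 0.3125)·0.3125^3 = 0.6875·0.030527 = 0.020986

Final: 0.020986


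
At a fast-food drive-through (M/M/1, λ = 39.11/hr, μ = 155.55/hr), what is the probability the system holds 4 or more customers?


ρ = 39.11/155.55 = 0.2514
P(N ≥ n) = ρ^n = 0.2514^4 = 0.003996

Final: 0.003996


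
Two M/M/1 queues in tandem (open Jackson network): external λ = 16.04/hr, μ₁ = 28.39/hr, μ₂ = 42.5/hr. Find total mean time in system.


Each node sees arrival rate λ = 16.04/hr (tandem ⇒ throughput preserved).
W₁ = 1/(μ₁−λ) = 1/(28.39−16.04) = 0.08097 hr
W₂ = 1/(μ₂−λ) = 1/(42.5−16.04) = 0.03779 hr
W_total = W₁ + W₂ = 0.08097 + 0.03779 = 0.11876 hr

Final: 0.11876 hr


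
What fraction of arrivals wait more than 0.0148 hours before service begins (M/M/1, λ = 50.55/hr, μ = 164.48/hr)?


ρ = 50.55/164.48 = 0.3073
P(Wq > t) = ρ·e^{−(μ−λ)t} = 0.3073·e^{−1.6862}
= 0.3073·0.185229 = 0.056927

Final: 0.056927


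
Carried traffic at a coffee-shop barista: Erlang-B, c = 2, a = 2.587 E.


B(2,2.587) = 0.482641 (Erlang-B)
Carried load = a(1 − B) = 2.587·(1 − 0.482641) = 2.587·0.517359 = 1.3384 E

Final: 1.3384 Erlangs


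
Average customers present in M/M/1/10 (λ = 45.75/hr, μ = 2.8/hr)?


ρ = 45.75/2.8 = 16.3393
L = ρ[1 − (K+1)ρ^K + Kρ^(K+1)] / [(1−ρ)(1−ρ^(K+1))]
Numerator: 16.3393·(1 − 11·1356221642693.793213 + 10·22159692911871.800781) = 3376978916248480.000000
Denominator: (-15.3393)·(-22159692911870.800781) = 339913860916018.187500
L = 3376978916248480.000000/339913860916018.187500 = 9.9348

Final: 9.9348


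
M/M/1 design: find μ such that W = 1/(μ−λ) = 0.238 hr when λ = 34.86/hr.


W = 1/(μ−λ) ⇒ μ − λ = 1/W = 1/0.238 = 4.2017
μ = λ + 1/W = 34.86 + 4.2017 = 39.0617 per hr

Final: 39.0617 /hr


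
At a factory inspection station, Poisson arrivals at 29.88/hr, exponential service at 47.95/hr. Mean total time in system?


W = 1/(μ−λ) = 1/(47.95 − 29.88) = 1/18.07 = 0.05534 hr

Final: 0.05534 hr


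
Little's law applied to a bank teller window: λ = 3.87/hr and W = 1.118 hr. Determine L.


L = λW = 3.87·1.118 = 4.3267

Final: 4.3267


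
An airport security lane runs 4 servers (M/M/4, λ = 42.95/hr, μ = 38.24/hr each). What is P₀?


a = λ/μ = 42.95/38.24 = 1.1232; ρ = a/c = 0.2808
Σ_{k=0}^{3} a^k/k! (terms k=0..3) = 1.00000 + 1.12317 + 0.63075 + 0.23615 = 2.99007
Tail: a^4/(4!(1−ρ)) = 1.59141/(24·0.7192) = 0.09220
P₀ = 1/(2.99007 + 0.09220) = 1/3.08227 = 0.324436

Final: 0.324436


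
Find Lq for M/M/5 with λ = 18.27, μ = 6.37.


a = λ/μ = 2.8681; ρ = a/5 = 0.5736
P₀ = 0.053977
Lq = P₀·a^c·ρ / (c!·(1−ρ)²) = 0.053977·194.08661·0.5736/(120·0.18179)
= 0.27547

Final: 0.27547


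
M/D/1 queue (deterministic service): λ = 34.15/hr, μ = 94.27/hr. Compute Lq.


ρ = 34.15/94.27 = 0.3623
M/D/1: Lq = ρ²/(2(1−ρ)) = 0.1312/(2·0.6377) = 0.10289

Final: 0.10289


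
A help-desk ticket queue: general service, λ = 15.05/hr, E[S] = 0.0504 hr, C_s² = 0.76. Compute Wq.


ρ = λ·E[S] = 15.05·0.0504 = 0.7585
E[S²] = E[S]²(1+C_s²) = 0.0504²·(1+0.76) = 0.004471
Wq = λ·E[S²]/(2(1−ρ)) = 15.05·0.004471/(2·0.2415) = 0.13932 hr

Final: 0.13932 hr


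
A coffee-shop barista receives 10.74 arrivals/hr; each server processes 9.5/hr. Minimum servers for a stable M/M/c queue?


Stability requires cμ > λ ⇔ c > λ/μ.
λ/μ = 10.74/9.5 = 1.1305
Minimum integer c = ⌊1.1305⌋ + 1 = 2
Check: 2·9.5 = 19.00 > 10.74, while 1·9.5 = 9.50 ≤ 10.74

Final: 2 servers


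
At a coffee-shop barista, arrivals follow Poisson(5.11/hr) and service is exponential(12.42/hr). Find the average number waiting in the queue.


ρ = 5.11/12.42 = 0.4114
Lq = ρ²/(1−ρ) = 0.1693/0.5886 = 0.2876

Final: 0.2876


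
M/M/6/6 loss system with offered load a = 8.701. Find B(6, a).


B(c,a) = (a^c/c!) / Σ_{k=0}^{c} a^k/k!
a^6/6! = 602.674083
Σ terms (k=0..6): 1.00000 + 8.70100 + 37.85370 + 109.78835 + 238.81711 + 415.58953 + 602.67408 = 1414.423769
B = 602.674083/1414.423769 = 0.426092

Final: 0.426092


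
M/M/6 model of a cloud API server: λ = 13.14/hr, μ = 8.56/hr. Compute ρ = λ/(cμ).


ρ = λ/(cμ) = 13.14/(6·8.56) = 13.14/51.36 = 0.2558

Final: 0.2558


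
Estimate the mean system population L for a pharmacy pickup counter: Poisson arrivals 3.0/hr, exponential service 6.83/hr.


ρ = λ/μ = 3.0/6.83 = 0.4392
L = ρ/(1−ρ) = 0.4392/(1 − 0.4392) = 0.4392/0.5608 = 0.7833

Final: 0.7833


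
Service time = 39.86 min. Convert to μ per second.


μ = 1/(service time) in consistent units.
1 second = 0.0166667 min, so μ = 0.0166667/39.86 = 0.0004181 per second

Final: 0.0004181 /sec


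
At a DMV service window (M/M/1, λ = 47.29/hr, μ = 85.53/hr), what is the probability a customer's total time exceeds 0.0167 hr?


W ~ Exponential(μ−λ) for M/M/1.
μ − λ = 85.53 − 47.29 = 38.2400
P(W > t) = e^{−(μ−λ)t} = e^{−0.6386} = 0.528027

Final: 0.528027


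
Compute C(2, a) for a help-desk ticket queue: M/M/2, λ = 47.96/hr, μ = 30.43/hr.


a = λ/μ = 1.5761; ρ = a/2 = 0.7880
P₀ = 0.118544 (from M/M/c formula)
C(c,a) = [a^c/(c!(1−ρ))]·P₀ = [2.48402/(2·0.2120)]·0.118544
= 5.85958·0.118544 = 0.694621

Final: 0.694621


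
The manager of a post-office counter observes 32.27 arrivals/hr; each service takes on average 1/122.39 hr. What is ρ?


ρ = λ/μ = 32.27/122.39 = 0.2637

Final: 0.2637


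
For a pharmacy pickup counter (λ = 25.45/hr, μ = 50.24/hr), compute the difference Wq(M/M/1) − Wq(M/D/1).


ρ = 25.45/50.24 = 0.5066
Wq(M/M/1) = ρ/(μ−λ) = 0.5066/24.79 = 0.02043 hr
Wq(M/D/1) = ρ/(2(μ−λ)) = 0.01022 hr
Savings = 0.02043 − 0.01022 = 0.01022 hr

Final: 0.01022 hr


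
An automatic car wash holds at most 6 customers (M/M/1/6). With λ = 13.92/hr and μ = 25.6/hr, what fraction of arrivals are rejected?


ρ = λ/μ = 13.92/25.6 = 0.5437
P_K = (1−ρ)ρ^K/(1−ρ^(K+1)) = (0.4563·0.025846)/(1 − 0.014054)
= 0.011792/0.985946 = 0.011960

Final: 0.011960


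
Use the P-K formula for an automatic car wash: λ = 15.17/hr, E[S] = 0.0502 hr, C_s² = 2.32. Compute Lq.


ρ = λ·E[S] = 15.17·0.0502 = 0.7615
Lq = ρ²(1+C_s²)/(2(1−ρ)) = 0.5799·(1+2.32)/(2·0.2385)
= 0.5799·3.3200/0.4769 = 4.03701

Final: 4.03701


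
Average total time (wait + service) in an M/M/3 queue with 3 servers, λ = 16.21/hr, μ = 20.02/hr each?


a = 0.8097; ρ = 0.2699; P₀ = 0.442739
Lq = P₀·a^c·ρ/(c!(1−ρ)²) = 0.01983
Wq = Lq/λ = 0.01983/16.21 = 0.001223 hr
W = Wq + 1/μ = 0.001223 + 0.04995 = 0.05117 hr

Final: 0.05117 hr


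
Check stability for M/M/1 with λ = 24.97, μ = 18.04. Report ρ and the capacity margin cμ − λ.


Total capacity cμ = 1·18.04 = 18.04/hr
ρ = λ/(cμ) = 24.97/18.04 = 1.3841
Stable ⇔ ρ < 1: NO
Spare capacity = cμ − λ = 18.04 − 24.97 = -6.93/hr

Final: ρ = 1.3841; unstable; margin = -6.93/hr


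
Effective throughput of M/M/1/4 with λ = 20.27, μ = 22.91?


ρ = 0.8848; P_K = (1−ρ)ρ^4/(1−ρ^5) = 0.154241
λ_eff = λ(1 − P_K) = 20.27·(1 − 0.154241) = 20.27·0.845759 = 17.1435 /hr

Final: 17.1435 /hr


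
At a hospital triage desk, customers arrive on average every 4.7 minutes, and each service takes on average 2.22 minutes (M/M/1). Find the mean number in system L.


λ = 60/4.7 = 12.7660 /hr
μ = 60/2.22 = 27.0270 /hr
ρ = λ/μ = 12.7660/27.0270 = 0.4723
L = ρ/(1−ρ) = 0.4723/0.5277 = 0.8952

Final: 0.8952


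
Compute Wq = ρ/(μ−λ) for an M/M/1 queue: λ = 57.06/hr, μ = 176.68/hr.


ρ = 57.06/176.68 = 0.3230
Wq = ρ/(μ−λ) = 0.3230/(176.68 − 57.06) = 0.3230/119.62 = 0.002700 hr

Final: 0.002700 hr


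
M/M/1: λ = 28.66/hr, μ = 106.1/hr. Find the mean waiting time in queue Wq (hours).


ρ = 28.66/106.1 = 0.2701
Wq = ρ/(μ−λ) = 0.2701/(106.1 − 28.66) = 0.2701/77.44 = 0.003488 hr

Final: 0.003488 hr


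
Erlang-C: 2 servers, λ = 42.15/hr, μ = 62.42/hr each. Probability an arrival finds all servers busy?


a = λ/μ = 0.6753; ρ = a/2 = 0.3376
P₀ = 0.495179 (from M/M/c formula)
C(c,a) = [a^c/(c!(1−ρ))]·P₀ = [0.45598/(2·0.6624)]·0.495179
= 0.34421·0.495179 = 0.170444

Final: 0.170444


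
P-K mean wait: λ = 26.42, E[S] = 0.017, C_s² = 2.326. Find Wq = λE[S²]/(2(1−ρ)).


ρ = λ·E[S] = 26.42·0.017 = 0.4491
E[S²] = E[S]²(1+C_s²) = 0.017²·(1+2.326) = 0.0009612
Wq = λ·E[S²]/(2(1−ρ)) = 26.42·0.0009612/(2·0.5509) = 0.02305 hr

Final: 0.02305 hr


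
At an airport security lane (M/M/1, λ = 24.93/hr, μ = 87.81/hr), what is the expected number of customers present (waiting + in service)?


ρ = λ/μ = 24.93/87.81 = 0.2839
L = ρ/(1−ρ) = 0.2839/(1 − 0.2839) = 0.2839/0.7161 = 0.3965

Final: 0.3965


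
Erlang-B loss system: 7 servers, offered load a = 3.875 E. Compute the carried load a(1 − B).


B(7,3.875) = 0.056512 (Erlang-B)
Carried load = a(1 − B) = 3.875·(1 − 0.056512) = 3.875·0.943488 = 3.6560 E

Final: 3.6560 Erlangs


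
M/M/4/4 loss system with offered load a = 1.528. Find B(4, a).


B(c,a) = (a^c/c!) / Σ_{k=0}^{c} a^k/k!
a^4/4! = 0.227134
Σ terms (k=0..4): 1.00000 + 1.52800 + 1.16739 + 0.59459 + 0.22713 = 4.517118
B = 0.227134/4.517118 = 0.050283

Final: 0.050283


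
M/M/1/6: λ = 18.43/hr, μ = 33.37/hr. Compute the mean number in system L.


ρ = 18.43/33.37 = 0.5523
L = ρ[1 − (K+1)ρ^K + Kρ^(K+1)] / [(1−ρ)(1−ρ^(K+1))]
Numerator: 0.5523·(1 − 7·0.028380 + 6·0.015674) = 0.494514
Denominator: (0.4477)·(0.984326) = 0.440690
L = 0.494514/0.440690 = 1.1221

Final: 1.1221


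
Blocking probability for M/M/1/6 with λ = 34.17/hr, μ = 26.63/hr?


ρ = λ/μ = 34.17/26.63 = 1.2831
P_K = (1−ρ)ρ^K/(1−ρ^(K+1)) = (-0.2831·4.463164)/(1 − 5.726862)
= -1.263697/-4.726862 = 0.267344

Final: 0.267344


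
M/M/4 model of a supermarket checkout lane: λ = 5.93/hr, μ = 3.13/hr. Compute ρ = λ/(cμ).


ρ = λ/(cμ) = 5.93/(4·3.13) = 5.93/12.52 = 0.4736

Final: 0.4736


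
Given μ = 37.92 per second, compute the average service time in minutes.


Mean service time = 1/μ = 1/37.92 second = 0.02637 second
In minutes: 0.02637 × 0.0166667 = 0.0004395 min

Final: 0.0004395 min


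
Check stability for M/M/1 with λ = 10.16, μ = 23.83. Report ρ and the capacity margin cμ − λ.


Total capacity cμ = 1·23.83 = 23.83/hr
ρ = λ/(cμ) = 10.16/23.83 = 0.4264
Stable ⇔ ρ < 1: YES
Spare capacity = cμ − λ = 23.83 − 10.16 = 13.67/hr

Final: ρ = 0.4264; stable; margin = 13.67/hr


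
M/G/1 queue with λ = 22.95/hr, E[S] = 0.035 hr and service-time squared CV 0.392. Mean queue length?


ρ = λ·E[S] = 22.95·0.035 = 0.8033
Lq = ρ²(1+C_s²)/(2(1−ρ)) = 0.6452·(1+0.392)/(2·0.1967)
= 0.6452·1.3920/0.3935 = 2.28242

Final: 2.28242


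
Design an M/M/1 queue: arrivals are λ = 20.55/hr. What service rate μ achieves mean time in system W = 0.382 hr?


W = 1/(μ−λ) ⇒ μ − λ = 1/W = 1/0.382 = 2.6178
μ = λ + 1/W = 20.55 + 2.6178 = 23.1678 per hr

Final: 23.1678 /hr


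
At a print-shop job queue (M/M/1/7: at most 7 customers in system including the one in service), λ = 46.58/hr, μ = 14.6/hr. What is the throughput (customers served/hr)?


ρ = 3.1904; P_K = (1−ρ)ρ^7/(1−ρ^8) = 0.686625
λ_eff = λ(1 − P_K) = 46.58·(1 − 0.686625) = 46.58·0.313375 = 14.5970 /hr

Final: 14.5970 /hr


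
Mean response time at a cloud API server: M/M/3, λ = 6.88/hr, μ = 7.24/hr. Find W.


a = 0.9503; ρ = 0.3168; P₀ = 0.382978
Lq = P₀·a^c·ρ/(c!(1−ρ)²) = 0.03717
Wq = Lq/λ = 0.03717/6.88 = 0.005402 hr
W = Wq + 1/μ = 0.005402 + 0.13812 = 0.14352 hr

Final: 0.14352 hr


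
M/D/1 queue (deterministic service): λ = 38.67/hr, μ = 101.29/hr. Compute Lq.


ρ = 38.67/101.29 = 0.3818
M/D/1: Lq = ρ²/(2(1−ρ)) = 0.1458/(2·0.6182) = 0.11788

Final: 0.11788


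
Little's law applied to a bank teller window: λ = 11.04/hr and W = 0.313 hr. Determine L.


L = λW = 11.04·0.313 = 3.4555

Final: 3.4555


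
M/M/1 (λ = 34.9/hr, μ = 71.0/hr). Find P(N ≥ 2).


ρ = 34.9/71.0 = 0.4915
P(N ≥ n) = ρ^n = 0.4915^2 = 0.241621

Final: 0.241621


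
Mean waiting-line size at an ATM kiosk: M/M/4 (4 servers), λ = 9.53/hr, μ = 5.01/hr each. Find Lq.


a = λ/μ = 1.9022; ρ = a/4 = 0.4755
P₀ = 0.144955
Lq = P₀·a^c·ρ / (c!·(1−ρ)²) = 0.144955·13.09244·0.4755/(24·0.27505)
= 0.13672

Final: 0.13672


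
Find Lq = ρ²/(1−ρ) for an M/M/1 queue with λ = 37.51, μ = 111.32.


ρ = 37.51/111.32 = 0.3370
Lq = ρ²/(1−ρ) = 0.1135/0.6630 = 0.1712

Final: 0.1712


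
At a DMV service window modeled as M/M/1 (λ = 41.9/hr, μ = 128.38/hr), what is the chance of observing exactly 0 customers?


ρ = 41.9/128.38 = 0.3264
P_n = (1−ρ)·ρ^n = (1 − 0.3264)·0.3264^0 = 0.6736·1.000000 = 0.673625

Final: 0.673625


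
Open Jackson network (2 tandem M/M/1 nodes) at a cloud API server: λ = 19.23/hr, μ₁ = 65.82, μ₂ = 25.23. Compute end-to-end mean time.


Each node sees arrival rate λ = 19.23/hr (tandem ⇒ throughput preserved).
W₁ = 1/(μ₁−λ) = 1/(65.82−19.23) = 0.02146 hr
W₂ = 1/(μ₂−λ) = 1/(25.23−19.23) = 0.16667 hr
W_total = W₁ + W₂ = 0.02146 + 0.16667 = 0.18813 hr

Final: 0.18813 hr


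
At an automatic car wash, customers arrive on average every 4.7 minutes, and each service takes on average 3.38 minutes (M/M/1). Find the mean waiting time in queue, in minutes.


λ = 60/4.7 = 12.7660 /hr
μ = 60/3.38 = 17.7515 /hr
ρ = λ/μ = 12.7660/17.7515 = 0.7191
Wq = ρ/(μ−λ) = 0.7191/(17.7515−12.7660) = 0.14425 hr
In minutes: 0.14425·60 = 8.655 min

Final: 8.655 min


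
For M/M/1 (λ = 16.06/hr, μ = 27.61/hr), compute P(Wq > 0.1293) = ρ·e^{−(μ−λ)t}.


ρ = 16.06/27.61 = 0.5817
P(Wq > t) = ρ·e^{−(μ−λ)t} = 0.5817·e^{−1.4934}
= 0.5817·0.224604 = 0.130646

Final: 0.130646


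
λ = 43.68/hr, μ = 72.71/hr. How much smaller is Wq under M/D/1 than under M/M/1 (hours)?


ρ = 43.68/72.71 = 0.6007
Wq(M/M/1) = ρ/(μ−λ) = 0.6007/29.03 = 0.02069 hr
Wq(M/D/1) = ρ/(2(μ−λ)) = 0.01035 hr
Savings = 0.02069 − 0.01035 = 0.01035 hr

Final: 0.01035 hr


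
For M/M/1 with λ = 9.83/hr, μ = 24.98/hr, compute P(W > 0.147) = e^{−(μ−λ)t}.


W ~ Exponential(μ−λ) for M/M/1.
μ − λ = 24.98 − 9.83 = 15.1500
P(W > t) = e^{−(μ−λ)t} = e^{−2.2270} = 0.107846

Final: 0.107846


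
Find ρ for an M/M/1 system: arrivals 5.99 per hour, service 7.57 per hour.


ρ = λ/μ = 5.99/7.57 = 0.7913

Final: 0.7913


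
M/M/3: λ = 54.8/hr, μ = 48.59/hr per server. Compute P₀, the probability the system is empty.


a = λ/μ = 54.8/48.59 = 1.1278; ρ = a/c = 0.3759
Σ_{k=0}^{2} a^k/k! (terms k=0..2) = 1.00000 + 1.12780 + 0.63597 = 2.76378
Tail: a^3/(3!(1−ρ)) = 1.43450/(6·0.6241) = 0.38311
P₀ = 1/(2.76378 + 0.38311) = 1/3.14688 = 0.317775

Final: 0.317775


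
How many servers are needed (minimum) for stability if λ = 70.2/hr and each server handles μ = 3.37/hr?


Stability requires cμ > λ ⇔ c > λ/μ.
λ/μ = 70.2/3.37 = 20.8309
Minimum integer c = ⌊20.8309⌋ + 1 = 21
Check: 21·3.37 = 70.77 > 70.2, while 20·3.37 = 67.40 ≤ 70.2

Final: 21 servers


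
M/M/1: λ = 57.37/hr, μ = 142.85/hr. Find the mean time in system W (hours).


W = 1/(μ−λ) = 1/(142.85 − 57.37) = 1/85.48 = 0.01170 hr

Final: 0.01170 hr


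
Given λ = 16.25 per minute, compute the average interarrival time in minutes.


Mean interarrival time = 1/λ = 1/16.25 minute = 0.06154 minute
In minutes: 0.06154 × 1 = 0.06154 min

Final: 0.06154 min


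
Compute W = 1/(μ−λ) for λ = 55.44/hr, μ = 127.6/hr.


W = 1/(μ−λ) = 1/(127.6 − 55.44) = 1/72.16 = 0.01386 hr

Final: 0.01386 hr


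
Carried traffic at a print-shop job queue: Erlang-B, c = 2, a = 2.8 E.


B(2,2.8) = 0.507772 (Erlang-B)
Carried load = a(1 − B) = 2.8·(1 − 0.507772) = 2.8·0.492228 = 1.3782 E

Final: 1.3782 Erlangs


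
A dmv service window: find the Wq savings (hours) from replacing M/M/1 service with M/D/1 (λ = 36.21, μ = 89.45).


ρ = 36.21/89.45 = 0.4048
Wq(M/M/1) = ρ/(μ−λ) = 0.4048/53.24 = 0.007603 hr
Wq(M/D/1) = ρ/(2(μ−λ)) = 0.003802 hr
Savings = 0.007603 − 0.003802 = 0.003802 hr

Final: 0.003802 hr


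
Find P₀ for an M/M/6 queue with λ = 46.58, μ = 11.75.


a = λ/μ = 46.58/11.75 = 3.9643; ρ = a/c = 0.6607
Σ_{k=0}^{5} a^k/k! (terms k=0..5) = 1.00000 + 3.96426 + 7.85766 + 10.38326 + 10.29047 + 8.15881 = 41.65445
Tail: a^6/(6!(1−ρ)) = 3881.23291/(720·0.3393) = 15.88785
P₀ = 1/(41.65445 + 15.88785) = 1/57.54230 = 0.017379

Final: 0.017379


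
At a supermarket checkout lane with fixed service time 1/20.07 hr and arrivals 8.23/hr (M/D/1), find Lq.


ρ = 8.23/20.07 = 0.4101
M/D/1: Lq = ρ²/(2(1−ρ)) = 0.1682/(2·0.5899) = 0.14252

Final: 0.14252


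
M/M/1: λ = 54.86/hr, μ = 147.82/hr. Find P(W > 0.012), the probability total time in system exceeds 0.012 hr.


W ~ Exponential(μ−λ) for M/M/1.
μ − λ = 147.82 − 54.86 = 92.9600
P(W > t) = e^{−(μ−λ)t} = e^{−1.1155} = 0.327745

Final: 0.327745


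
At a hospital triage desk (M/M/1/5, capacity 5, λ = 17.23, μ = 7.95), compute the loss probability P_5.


ρ = λ/μ = 17.23/7.95 = 2.1673
P_K = (1−ρ)ρ^K/(1−ρ^(K+1)) = (-1.1673·47.817927)/(1 − 103.635582)
= -55.817656/-102.635582 = 0.543843

Final: 0.543843


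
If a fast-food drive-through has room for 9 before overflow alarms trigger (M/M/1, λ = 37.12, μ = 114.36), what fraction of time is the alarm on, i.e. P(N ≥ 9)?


ρ = 37.12/114.36 = 0.3246
P(N ≥ n) = ρ^n = 0.3246^9 = 0.00003999

Final: 0.00003999


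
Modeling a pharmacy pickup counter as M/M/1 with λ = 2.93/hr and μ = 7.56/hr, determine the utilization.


ρ = λ/μ = 2.93/7.56 = 0.3876

Final: 0.3876


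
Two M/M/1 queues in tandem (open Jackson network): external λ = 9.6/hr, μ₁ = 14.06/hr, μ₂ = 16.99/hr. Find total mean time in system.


Each node sees arrival rate λ = 9.6/hr (tandem ⇒ throughput preserved).
W₁ = 1/(μ₁−λ) = 1/(14.06−9.6) = 0.22422 hr
W₂ = 1/(μ₂−λ) = 1/(16.99−9.6) = 0.13532 hr
W_total = W₁ + W₂ = 0.22422 + 0.13532 = 0.35953 hr

Final: 0.35953 hr


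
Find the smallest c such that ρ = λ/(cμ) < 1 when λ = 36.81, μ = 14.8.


Stability requires cμ > λ ⇔ c > λ/μ.
λ/μ = 36.81/14.8 = 2.4872
Minimum integer c = ⌊2.4872⌋ + 1 = 3
Check: 3·14.8 = 44.40 > 36.81, while 2·14.8 = 29.60 ≤ 36.81

Final: 3 servers


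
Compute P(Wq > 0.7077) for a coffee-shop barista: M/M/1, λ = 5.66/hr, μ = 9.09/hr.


ρ = 5.66/9.09 = 0.6227
P(Wq > t) = ρ·e^{−(μ−λ)t} = 0.6227·e^{−2.4274}
= 0.6227·0.088265 = 0.054959

Final: 0.054959


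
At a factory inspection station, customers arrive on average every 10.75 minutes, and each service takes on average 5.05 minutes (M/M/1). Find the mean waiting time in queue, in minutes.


λ = 60/10.75 = 5.5814 /hr
μ = 60/5.05 = 11.8812 /hr
ρ = λ/μ = 5.5814/11.8812 = 0.4698
Wq = ρ/(μ−λ) = 0.4698/(11.8812−5.5814) = 0.07457 hr
In minutes: 0.07457·60 = 4.474 min

Final: 4.474 min
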